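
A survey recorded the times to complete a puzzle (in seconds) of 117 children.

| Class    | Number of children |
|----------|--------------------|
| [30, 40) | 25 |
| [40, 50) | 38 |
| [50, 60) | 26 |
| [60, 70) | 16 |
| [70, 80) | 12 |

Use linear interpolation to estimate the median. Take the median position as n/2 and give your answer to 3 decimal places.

48.816

Cumulative frequencies: 25, 63, 89, 105, 117
n = 117; position = n/2 = 58.5.
This falls in the class [40, 50): L = 40, F = 25, f = 38, h = 10.
Median ≈ 40 + ((58.5 − 25) / 38) × 10 = 48.8158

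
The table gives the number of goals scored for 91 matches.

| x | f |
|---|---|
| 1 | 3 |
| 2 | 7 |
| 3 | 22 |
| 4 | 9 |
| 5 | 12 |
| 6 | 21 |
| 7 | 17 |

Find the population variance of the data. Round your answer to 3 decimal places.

Values: 1, 2, 3, 4, 5, 6, 7
n = 91, Σfx = 424, mean = 4.6593
Σfx² = 2262
Σf(x − x̄)² = Σfx² − (Σfx)²/n = 2262 − 424²/91 = 286.4396
Population variance = 286.4396 / 91 = 3.1477

3.148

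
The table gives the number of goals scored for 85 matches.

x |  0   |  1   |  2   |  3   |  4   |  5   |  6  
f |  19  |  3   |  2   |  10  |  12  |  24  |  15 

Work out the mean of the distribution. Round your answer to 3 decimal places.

3.471

Values: 0, 1, 2, 3, 4, 5, 6
Σfx = 19×0 + 3×1 + 2×2 + 10×3 + 12×4 + 24×5 + 15×6 = 295
n = Σf = 85
Mean = 295 / 85 = 3.4706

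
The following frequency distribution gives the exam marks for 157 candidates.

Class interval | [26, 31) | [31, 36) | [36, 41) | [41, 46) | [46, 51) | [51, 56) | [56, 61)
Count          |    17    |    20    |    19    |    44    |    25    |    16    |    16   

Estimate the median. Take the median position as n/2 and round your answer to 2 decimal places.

43.56

Cumulative frequencies: 17, 37, 56, 100, 125, 141, 157
n = 157; position = n/2 = 78.5.
This falls in the class [41, 46): L = 41, F = 56, f = 44, h = 5.
Median ≈ 41 + ((78.5 − 56) / 44) × 5 = 43.5568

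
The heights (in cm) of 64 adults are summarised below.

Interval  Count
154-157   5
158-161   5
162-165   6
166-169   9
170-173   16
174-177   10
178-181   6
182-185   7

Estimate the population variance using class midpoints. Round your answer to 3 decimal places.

63.090

Midpoints: 155.5, 159.5, 163.5, 167.5, 171.5, 175.5, 179.5, 183.5
n = 64, Σfm = 10924, mean = 170.6875
Σfm² = 1868628
Σf(m − x̄)² = Σfm² − (Σfm)²/n = 1868628 − 10924²/64 = 4037.7500
Population variance = 4037.7500 / 64 = 63.0898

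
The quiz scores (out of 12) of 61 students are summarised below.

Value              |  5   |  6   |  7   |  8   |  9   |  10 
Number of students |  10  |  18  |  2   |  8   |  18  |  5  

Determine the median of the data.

8

Cumulative frequencies: 10, 28, 30, 38, 56, 61
n = 61, so the median is the value in position (n+1)/2 = 31.
Position 31 falls at value 8.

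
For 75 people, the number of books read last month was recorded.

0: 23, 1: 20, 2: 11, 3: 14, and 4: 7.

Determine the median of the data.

Cumulative frequencies: 23, 43, 54, 68, 75
n = 75, so the median is the value in position (n+1)/2 = 38.
Position 38 falls at value 1.

1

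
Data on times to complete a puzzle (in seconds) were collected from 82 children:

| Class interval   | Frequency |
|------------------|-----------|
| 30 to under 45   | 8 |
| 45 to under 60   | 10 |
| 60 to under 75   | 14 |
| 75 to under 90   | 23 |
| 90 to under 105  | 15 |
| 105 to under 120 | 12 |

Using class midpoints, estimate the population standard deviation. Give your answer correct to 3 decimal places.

22.506

Midpoints: 37.5, 52.5, 67.5, 82.5, 97.5, 112.5
n = 82, Σfm = 6480, mean = 79.0244
Σfm² = 553612.5
Σf(m − x̄)² = Σfm² − (Σfm)²/n = 553612.5 − 6480²/82 = 41534.4512
Population variance = 41534.4512 / 82 = 506.5177
Standard deviation = √506.5177 = 22.5059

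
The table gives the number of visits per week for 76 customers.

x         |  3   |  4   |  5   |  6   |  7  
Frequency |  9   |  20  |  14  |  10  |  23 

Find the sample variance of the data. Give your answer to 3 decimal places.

2.050

Values: 3, 4, 5, 6, 7
n = 76, Σfx = 398, mean = 5.2368
Σfx² = 2238
Σf(x − x̄)² = Σfx² − (Σfx)²/n = 2238 − 398²/76 = 153.7368
Sample variance = 153.7368 / 75 = 2.0498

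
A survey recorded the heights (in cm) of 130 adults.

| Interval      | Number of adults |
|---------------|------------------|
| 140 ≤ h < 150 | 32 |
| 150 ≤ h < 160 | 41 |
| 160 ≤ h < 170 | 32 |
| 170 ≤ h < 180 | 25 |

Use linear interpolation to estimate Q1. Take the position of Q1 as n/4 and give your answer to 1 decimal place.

Cumulative frequencies: 32, 73, 105, 130
n = 130; position = n/4 = 32.5.
This falls in the class 150 ≤ h < 160: L = 150, F = 32, f = 41, h = 10.
Lower quartile ≈ 150 + ((32.5 − 32) / 41) × 10 = 150.1220

150.1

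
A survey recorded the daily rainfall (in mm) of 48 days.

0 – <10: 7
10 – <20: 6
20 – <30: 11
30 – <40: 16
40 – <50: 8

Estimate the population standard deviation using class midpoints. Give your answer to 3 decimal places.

Midpoints: 5, 15, 25, 35, 45
n = 48, Σfm = 1320, mean = 27.5000
Σfm² = 44200
Σf(m − x̄)² = Σfm² − (Σfm)²/n = 44200 − 1320²/48 = 7900.0000
Population variance = 7900.0000 / 48 = 164.5833
Standard deviation = √164.5833 = 12.8290

12.829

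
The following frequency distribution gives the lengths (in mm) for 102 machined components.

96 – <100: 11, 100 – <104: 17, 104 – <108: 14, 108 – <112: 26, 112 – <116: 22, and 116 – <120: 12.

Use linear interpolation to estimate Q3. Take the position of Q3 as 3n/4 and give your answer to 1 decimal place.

113.5

Cumulative frequencies: 11, 28, 42, 68, 90, 102
n = 102; position = 3n/4 = 76.5.
This falls in the class 112 – <116: L = 112, F = 68, f = 22, h = 4.
Upper quartile ≈ 112 + ((76.5 − 68) / 22) × 4 = 113.5455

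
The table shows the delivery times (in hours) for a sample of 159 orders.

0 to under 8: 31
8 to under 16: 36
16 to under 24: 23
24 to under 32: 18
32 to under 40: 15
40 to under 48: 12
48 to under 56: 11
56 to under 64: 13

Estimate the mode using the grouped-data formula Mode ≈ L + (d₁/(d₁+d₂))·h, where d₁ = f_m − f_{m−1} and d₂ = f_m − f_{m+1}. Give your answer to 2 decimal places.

10.22

Modal class: 8 to under 16 (highest frequency 36).
d₁ = 36 − 31 = 5, d₂ = 36 − 23 = 13
Mode ≈ 8 + (5/(5+13)) × 8 = 8 + 2.2222 = 10.2222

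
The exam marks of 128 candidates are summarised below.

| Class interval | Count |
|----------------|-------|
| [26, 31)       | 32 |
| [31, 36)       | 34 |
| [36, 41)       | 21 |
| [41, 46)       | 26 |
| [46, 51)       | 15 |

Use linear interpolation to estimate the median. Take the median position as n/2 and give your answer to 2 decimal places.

35.71

Cumulative frequencies: 32, 66, 87, 113, 128
n = 128; position = n/2 = 64.
This falls in the class [31, 36): L = 31, F = 32, f = 34, h = 5.
Median ≈ 31 + ((64 − 32) / 34) × 5 = 35.7059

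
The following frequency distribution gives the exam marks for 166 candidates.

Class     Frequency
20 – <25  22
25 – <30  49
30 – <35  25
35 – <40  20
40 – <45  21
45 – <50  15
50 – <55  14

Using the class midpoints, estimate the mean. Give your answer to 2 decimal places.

Midpoints: 22.5, 27.5, 32.5, 37.5, 42.5, 47.5, 52.5
Σfm = 22×22.5 + 49×27.5 + 25×32.5 + 20×37.5 + 21×42.5 + 15×47.5 + 14×52.5 = 5745
n = Σf = 166
Mean = 5745 / 166 = 34.6084

34.61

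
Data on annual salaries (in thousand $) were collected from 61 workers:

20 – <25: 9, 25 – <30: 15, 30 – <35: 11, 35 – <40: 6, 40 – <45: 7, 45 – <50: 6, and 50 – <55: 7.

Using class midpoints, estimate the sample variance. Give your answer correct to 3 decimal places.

Midpoints: 22.5, 27.5, 32.5, 37.5, 42.5, 47.5, 52.5
n = 61, Σfm = 2147.5, mean = 35.2049
Σfm² = 81431.25
Σf(m − x̄)² = Σfm² − (Σfm)²/n = 81431.25 − 2147.5²/61 = 5828.6885
Sample variance = 5828.6885 / 60 = 97.1448

97.145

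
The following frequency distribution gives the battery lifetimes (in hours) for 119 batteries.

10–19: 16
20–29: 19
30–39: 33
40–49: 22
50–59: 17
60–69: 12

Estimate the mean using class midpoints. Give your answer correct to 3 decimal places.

37.945

Midpoints: 14.5, 24.5, 34.5, 44.5, 54.5, 64.5
Σfm = 16×14.5 + 19×24.5 + 33×34.5 + 22×44.5 + 17×54.5 + 12×64.5 = 4515.5
n = Σf = 119
Mean = 4515.5 / 119 = 37.9454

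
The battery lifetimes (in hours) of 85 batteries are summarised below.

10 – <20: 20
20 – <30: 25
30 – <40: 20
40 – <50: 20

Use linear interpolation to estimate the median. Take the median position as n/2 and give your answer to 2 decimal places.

Cumulative frequencies: 20, 45, 65, 85
n = 85; position = n/2 = 42.5.
This falls in the class 20 – <30: L = 20, F = 20, f = 25, h = 10.
Median ≈ 20 + ((42.5 − 20) / 25) × 10 = 29.0000

29.00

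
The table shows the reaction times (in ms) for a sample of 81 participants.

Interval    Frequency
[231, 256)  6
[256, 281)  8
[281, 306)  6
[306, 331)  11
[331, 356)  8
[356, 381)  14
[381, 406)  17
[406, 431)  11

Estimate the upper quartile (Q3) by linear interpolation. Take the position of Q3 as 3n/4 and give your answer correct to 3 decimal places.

392.397

Cumulative frequencies: 6, 14, 20, 31, 39, 53, 70, 81
n = 81; position = 3n/4 = 60.75.
This falls in the class [381, 406): L = 381, F = 53, f = 17, h = 25.
Upper quartile ≈ 381 + ((60.75 − 53) / 17) × 25 = 392.3971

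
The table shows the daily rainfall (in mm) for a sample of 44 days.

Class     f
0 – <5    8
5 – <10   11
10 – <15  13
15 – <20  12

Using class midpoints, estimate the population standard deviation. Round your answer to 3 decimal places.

5.324

Midpoints: 2.5, 7.5, 12.5, 17.5
n = 44, Σfm = 475, mean = 10.7955
Σfm² = 6375
Σf(m − x̄)² = Σfm² − (Σfm)²/n = 6375 − 475²/44 = 1247.1591
Population variance = 1247.1591 / 44 = 28.3445
Standard deviation = √28.3445 = 5.3240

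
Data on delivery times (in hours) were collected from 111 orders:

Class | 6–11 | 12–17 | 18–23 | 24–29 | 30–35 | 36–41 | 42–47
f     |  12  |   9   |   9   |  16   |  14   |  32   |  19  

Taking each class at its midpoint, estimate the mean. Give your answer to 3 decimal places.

Midpoints: 8.5, 14.5, 20.5, 26.5, 32.5, 38.5, 44.5
Σfm = 12×8.5 + 9×14.5 + 9×20.5 + 16×26.5 + 14×32.5 + 32×38.5 + 19×44.5 = 3373.5
n = Σf = 111
Mean = 3373.5 / 111 = 30.3919

30.392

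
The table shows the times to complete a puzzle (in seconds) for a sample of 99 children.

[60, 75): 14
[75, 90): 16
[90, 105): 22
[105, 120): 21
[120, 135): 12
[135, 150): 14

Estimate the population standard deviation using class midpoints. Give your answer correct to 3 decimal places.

Midpoints: 67.5, 82.5, 97.5, 112.5, 127.5, 142.5
n = 99, Σfm = 10297.5, mean = 104.0152
Σfm² = 1126968.75
Σf(m − x̄)² = Σfm² − (Σfm)²/n = 1126968.75 − 10297.5²/99 = 55872.7273
Population variance = 55872.7273 / 99 = 564.3710
Standard deviation = √564.3710 = 23.7565

23.756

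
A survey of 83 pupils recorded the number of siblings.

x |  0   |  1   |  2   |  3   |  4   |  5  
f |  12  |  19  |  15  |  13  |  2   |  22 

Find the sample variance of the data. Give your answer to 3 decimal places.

Values: 0, 1, 2, 3, 4, 5
n = 83, Σfx = 206, mean = 2.4819
Σfx² = 778
Σf(x − x̄)² = Σfx² − (Σfx)²/n = 778 − 206²/83 = 266.7229
Sample variance = 266.7229 / 82 = 3.2527

3.253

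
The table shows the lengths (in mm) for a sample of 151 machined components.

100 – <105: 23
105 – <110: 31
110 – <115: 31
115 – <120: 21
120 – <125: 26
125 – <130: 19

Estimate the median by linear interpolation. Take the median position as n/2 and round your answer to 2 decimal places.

113.47

Cumulative frequencies: 23, 54, 85, 106, 132, 151
n = 151; position = n/2 = 75.5.
This falls in the class 110 – <115: L = 110, F = 54, f = 31, h = 5.
Median ≈ 110 + ((75.5 − 54) / 31) × 5 = 113.4677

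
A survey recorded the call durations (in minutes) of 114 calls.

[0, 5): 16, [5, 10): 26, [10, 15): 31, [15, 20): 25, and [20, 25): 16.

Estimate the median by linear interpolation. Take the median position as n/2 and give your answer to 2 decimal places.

12.42

Cumulative frequencies: 16, 42, 73, 98, 114
n = 114; position = n/2 = 57.
This falls in the class [10, 15): L = 10, F = 42, f = 31, h = 5.
Median ≈ 10 + ((57 − 42) / 31) × 5 = 12.4194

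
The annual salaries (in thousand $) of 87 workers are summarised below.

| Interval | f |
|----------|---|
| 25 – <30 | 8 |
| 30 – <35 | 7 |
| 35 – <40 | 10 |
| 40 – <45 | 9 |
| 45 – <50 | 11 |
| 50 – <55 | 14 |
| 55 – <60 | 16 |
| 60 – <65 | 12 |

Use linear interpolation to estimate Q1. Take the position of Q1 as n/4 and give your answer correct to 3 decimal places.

Cumulative frequencies: 8, 15, 25, 34, 45, 59, 75, 87
n = 87; position = n/4 = 21.75.
This falls in the class 35 – <40: L = 35, F = 15, f = 10, h = 5.
Lower quartile ≈ 35 + ((21.75 − 15) / 10) × 5 = 38.3750

38.375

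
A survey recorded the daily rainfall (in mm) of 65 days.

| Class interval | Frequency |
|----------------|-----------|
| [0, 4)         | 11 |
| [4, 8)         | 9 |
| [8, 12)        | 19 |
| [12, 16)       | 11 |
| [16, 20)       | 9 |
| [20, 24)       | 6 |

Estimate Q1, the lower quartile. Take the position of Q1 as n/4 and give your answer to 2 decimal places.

6.33

Cumulative frequencies: 11, 20, 39, 50, 59, 65
n = 65; position = n/4 = 16.25.
This falls in the class [4, 8): L = 4, F = 11, f = 9, h = 4.
Lower quartile ≈ 4 + ((16.25 − 11) / 9) × 4 = 6.3333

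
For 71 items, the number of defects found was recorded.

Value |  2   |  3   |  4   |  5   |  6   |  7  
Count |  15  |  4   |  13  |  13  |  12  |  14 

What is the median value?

Cumulative frequencies: 15, 19, 32, 45, 57, 71
n = 71, so the median is the value in position (n+1)/2 = 36.
Position 36 falls at value 5.

5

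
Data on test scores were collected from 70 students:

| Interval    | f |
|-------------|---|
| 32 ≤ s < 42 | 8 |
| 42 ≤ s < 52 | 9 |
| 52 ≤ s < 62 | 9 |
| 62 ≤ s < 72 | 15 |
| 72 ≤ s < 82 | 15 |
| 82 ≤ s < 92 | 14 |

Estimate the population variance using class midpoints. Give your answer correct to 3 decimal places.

Midpoints: 37, 47, 57, 67, 77, 87
n = 70, Σfm = 4610, mean = 65.8571
Σfm² = 322310
Σf(m − x̄)² = Σfm² − (Σfm)²/n = 322310 − 4610²/70 = 18708.5714
Population variance = 18708.5714 / 70 = 267.2653

267.265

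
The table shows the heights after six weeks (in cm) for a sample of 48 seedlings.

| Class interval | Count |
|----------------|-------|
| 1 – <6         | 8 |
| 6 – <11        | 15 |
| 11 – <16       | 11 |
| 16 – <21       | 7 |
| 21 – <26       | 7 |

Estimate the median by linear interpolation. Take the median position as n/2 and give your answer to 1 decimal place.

11.5

Cumulative frequencies: 8, 23, 34, 41, 48
n = 48; position = n/2 = 24.
This falls in the class 11 – <16: L = 11, F = 23, f = 11, h = 5.
Median ≈ 11 + ((24 − 23) / 11) × 5 = 11.4545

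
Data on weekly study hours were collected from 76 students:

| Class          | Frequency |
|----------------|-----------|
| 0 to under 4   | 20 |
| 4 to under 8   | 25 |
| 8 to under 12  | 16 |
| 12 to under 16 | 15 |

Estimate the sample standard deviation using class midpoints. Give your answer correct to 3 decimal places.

4.311

Midpoints: 2, 6, 10, 14
n = 76, Σfm = 560, mean = 7.3684
Σfm² = 5520
Σf(m − x̄)² = Σfm² − (Σfm)²/n = 5520 − 560²/76 = 1393.6842
Sample variance = 1393.6842 / 75 = 18.5825
Standard deviation = √18.5825 = 4.3107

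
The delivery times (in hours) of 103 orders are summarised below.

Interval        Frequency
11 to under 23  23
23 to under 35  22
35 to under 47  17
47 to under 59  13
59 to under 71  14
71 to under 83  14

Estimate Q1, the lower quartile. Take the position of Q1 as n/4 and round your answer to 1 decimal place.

24.5

Cumulative frequencies: 23, 45, 62, 75, 89, 103
n = 103; position = n/4 = 25.75.
This falls in the class 23 to under 35: L = 23, F = 23, f = 22, h = 12.
Lower quartile ≈ 23 + ((25.75 − 23) / 22) × 12 = 24.5000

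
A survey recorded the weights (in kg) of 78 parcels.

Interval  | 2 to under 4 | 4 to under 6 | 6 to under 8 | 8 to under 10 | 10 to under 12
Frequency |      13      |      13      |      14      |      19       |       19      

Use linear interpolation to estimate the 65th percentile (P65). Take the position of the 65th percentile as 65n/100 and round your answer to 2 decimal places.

Cumulative frequencies: 13, 26, 40, 59, 78
n = 78; position = 65n/100 = 50.7.
This falls in the class 8 to under 10: L = 8, F = 40, f = 19, h = 2.
65th percentile ≈ 8 + ((50.7 − 40) / 19) × 2 = 9.1263

9.13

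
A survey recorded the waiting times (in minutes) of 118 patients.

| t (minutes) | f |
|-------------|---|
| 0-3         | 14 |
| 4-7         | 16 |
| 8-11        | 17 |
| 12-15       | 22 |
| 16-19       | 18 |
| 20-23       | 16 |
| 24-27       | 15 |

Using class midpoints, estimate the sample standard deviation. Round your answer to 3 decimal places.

Midpoints: 1.5, 5.5, 9.5, 13.5, 17.5, 21.5, 25.5
n = 118, Σfm = 1609, mean = 13.6356
Σfm² = 28721.5
Σf(m − x̄)² = Σfm² − (Σfm)²/n = 28721.5 − 1609²/118 = 6781.8305
Sample variance = 6781.8305 / 117 = 57.9644
Standard deviation = √57.9644 = 7.6134

7.613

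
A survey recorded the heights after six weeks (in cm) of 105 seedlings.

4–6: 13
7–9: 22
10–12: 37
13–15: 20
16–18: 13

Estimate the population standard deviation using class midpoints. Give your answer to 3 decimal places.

Midpoints: 5, 8, 11, 14, 17
n = 105, Σfm = 1149, mean = 10.9429
Σfm² = 13887
Σf(m − x̄)² = Σfm² − (Σfm)²/n = 13887 − 1149²/105 = 1313.6571
Population variance = 1313.6571 / 105 = 12.5110
Standard deviation = √12.5110 = 3.5371

3.537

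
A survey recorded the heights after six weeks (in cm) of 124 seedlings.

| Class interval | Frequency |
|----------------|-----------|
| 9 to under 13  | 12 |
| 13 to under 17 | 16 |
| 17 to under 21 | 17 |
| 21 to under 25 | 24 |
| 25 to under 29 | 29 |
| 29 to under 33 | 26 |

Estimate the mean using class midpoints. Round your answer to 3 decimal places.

22.871

Midpoints: 11, 15, 19, 23, 27, 31
Σfm = 12×11 + 16×15 + 17×19 + 24×23 + 29×27 + 26×31 = 2836
n = Σf = 124
Mean = 2836 / 124 = 22.8710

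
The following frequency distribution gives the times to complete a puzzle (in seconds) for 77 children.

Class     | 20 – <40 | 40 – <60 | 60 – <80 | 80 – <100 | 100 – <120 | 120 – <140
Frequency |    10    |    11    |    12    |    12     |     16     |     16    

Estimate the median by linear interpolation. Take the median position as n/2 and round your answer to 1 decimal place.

89.2

Cumulative frequencies: 10, 21, 33, 45, 61, 77
n = 77; position = n/2 = 38.5.
This falls in the class 80 – <100: L = 80, F = 33, f = 12, h = 20.
Median ≈ 80 + ((38.5 − 33) / 12) × 20 = 89.1667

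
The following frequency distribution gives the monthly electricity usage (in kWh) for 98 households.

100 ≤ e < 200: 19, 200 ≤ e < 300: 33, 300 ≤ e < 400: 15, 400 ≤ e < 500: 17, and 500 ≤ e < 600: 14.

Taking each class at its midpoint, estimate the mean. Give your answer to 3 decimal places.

323.469

Midpoints: 150, 250, 350, 450, 550
Σfm = 19×150 + 33×250 + 15×350 + 17×450 + 14×550 = 31700
n = Σf = 98
Mean = 31700 / 98 = 323.4694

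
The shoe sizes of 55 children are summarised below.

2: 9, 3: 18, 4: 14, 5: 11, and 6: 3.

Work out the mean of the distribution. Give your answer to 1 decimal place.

3.7

Values: 2, 3, 4, 5, 6
Σfx = 9×2 + 18×3 + 14×4 + 11×5 + 3×6 = 201
n = Σf = 55
Mean = 201 / 55 = 3.6545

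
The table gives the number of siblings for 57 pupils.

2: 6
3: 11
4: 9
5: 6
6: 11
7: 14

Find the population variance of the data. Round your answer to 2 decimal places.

3.02

Values: 2, 3, 4, 5, 6, 7
n = 57, Σfx = 275, mean = 4.8246
Σfx² = 1499
Σf(x − x̄)² = Σfx² − (Σfx)²/n = 1499 − 275²/57 = 172.2456
Population variance = 172.2456 / 57 = 3.0219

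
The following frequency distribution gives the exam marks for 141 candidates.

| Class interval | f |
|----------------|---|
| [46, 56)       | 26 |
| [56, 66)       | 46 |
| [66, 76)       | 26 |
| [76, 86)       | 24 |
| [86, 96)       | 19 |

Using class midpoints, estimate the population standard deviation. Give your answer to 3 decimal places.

Midpoints: 51, 61, 71, 81, 91
n = 141, Σfm = 9651, mean = 68.4468
Σfm² = 684661
Σf(m − x̄)² = Σfm² − (Σfm)²/n = 684661 − 9651²/141 = 24080.8511
Population variance = 24080.8511 / 141 = 170.7862
Standard deviation = √170.7862 = 13.0685

13.069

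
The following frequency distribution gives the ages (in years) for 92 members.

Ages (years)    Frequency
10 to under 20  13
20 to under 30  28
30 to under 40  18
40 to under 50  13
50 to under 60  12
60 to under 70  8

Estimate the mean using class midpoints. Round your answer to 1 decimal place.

35.8

Midpoints: 15, 25, 35, 45, 55, 65
Σfm = 13×15 + 28×25 + 18×35 + 13×45 + 12×55 + 8×65 = 3290
n = Σf = 92
Mean = 3290 / 92 = 35.7609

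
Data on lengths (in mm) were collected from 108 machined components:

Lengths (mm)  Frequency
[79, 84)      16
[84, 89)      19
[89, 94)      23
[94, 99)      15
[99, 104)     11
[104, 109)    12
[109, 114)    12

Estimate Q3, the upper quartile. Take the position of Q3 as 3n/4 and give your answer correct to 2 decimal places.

102.64

Cumulative frequencies: 16, 35, 58, 73, 84, 96, 108
n = 108; position = 3n/4 = 81.
This falls in the class [99, 104): L = 99, F = 73, f = 11, h = 5.
Upper quartile ≈ 99 + ((81 − 73) / 11) × 5 = 102.6364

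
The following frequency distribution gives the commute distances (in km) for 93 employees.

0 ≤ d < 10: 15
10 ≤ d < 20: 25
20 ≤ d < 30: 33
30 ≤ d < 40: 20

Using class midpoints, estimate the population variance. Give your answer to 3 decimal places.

Midpoints: 5, 15, 25, 35
n = 93, Σfm = 1975, mean = 21.2366
Σfm² = 51125
Σf(m − x̄)² = Σfm² − (Σfm)²/n = 51125 − 1975²/93 = 9182.7957
Population variance = 9182.7957 / 93 = 98.7397

98.740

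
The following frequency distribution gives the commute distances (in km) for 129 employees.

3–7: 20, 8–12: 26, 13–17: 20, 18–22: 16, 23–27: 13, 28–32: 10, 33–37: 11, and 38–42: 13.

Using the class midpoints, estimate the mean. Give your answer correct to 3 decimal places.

Midpoints: 5, 10, 15, 20, 25, 30, 35, 40
Σfm = 20×5 + 26×10 + 20×15 + 16×20 + 13×25 + 10×30 + 11×35 + 13×40 = 2510
n = Σf = 129
Mean = 2510 / 129 = 19.4574

19.457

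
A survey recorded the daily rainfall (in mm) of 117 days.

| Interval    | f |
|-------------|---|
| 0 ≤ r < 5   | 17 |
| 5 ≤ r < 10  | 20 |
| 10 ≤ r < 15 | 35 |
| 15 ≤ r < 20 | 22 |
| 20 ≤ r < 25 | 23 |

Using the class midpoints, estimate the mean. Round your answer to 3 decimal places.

13.098

Midpoints: 2.5, 7.5, 12.5, 17.5, 22.5
Σfm = 17×2.5 + 20×7.5 + 35×12.5 + 22×17.5 + 23×22.5 = 1532.5
n = Σf = 117
Mean = 1532.5 / 117 = 13.0983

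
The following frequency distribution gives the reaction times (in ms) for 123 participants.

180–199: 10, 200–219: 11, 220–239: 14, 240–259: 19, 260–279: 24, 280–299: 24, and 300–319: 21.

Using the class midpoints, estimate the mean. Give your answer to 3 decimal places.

260.720

Midpoints: 189.5, 209.5, 229.5, 249.5, 269.5, 289.5, 309.5
Σfm = 10×189.5 + 11×209.5 + 14×229.5 + 19×249.5 + 24×269.5 + 24×289.5 + 21×309.5 = 32068.5
n = Σf = 123
Mean = 32068.5 / 123 = 260.7195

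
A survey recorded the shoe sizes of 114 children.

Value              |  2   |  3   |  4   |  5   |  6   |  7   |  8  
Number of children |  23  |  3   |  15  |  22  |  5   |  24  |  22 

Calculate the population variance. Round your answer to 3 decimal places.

Values: 2, 3, 4, 5, 6, 7, 8
n = 114, Σfx = 599, mean = 5.2544
Σfx² = 3673
Σf(x − x̄)² = Σfx² − (Σfx)²/n = 3673 − 599²/114 = 525.6228
Population variance = 525.6228 / 114 = 4.6107

4.611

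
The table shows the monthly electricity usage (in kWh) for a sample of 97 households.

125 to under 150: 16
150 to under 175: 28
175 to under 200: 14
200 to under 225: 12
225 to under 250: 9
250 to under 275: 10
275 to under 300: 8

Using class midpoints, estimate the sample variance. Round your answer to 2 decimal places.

Midpoints: 137.5, 162.5, 187.5, 212.5, 237.5, 262.5, 287.5
n = 97, Σfm = 18987.5, mean = 195.7474
Σfm² = 3933906.25
Σf(m − x̄)² = Σfm² − (Σfm)²/n = 3933906.25 − 18987.5²/97 = 217152.0619
Sample variance = 217152.0619 / 96 = 2262.0006

2262.00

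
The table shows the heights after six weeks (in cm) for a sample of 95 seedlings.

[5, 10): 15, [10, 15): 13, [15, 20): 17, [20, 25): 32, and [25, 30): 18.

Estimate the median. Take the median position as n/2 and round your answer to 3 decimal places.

Cumulative frequencies: 15, 28, 45, 77, 95
n = 95; position = n/2 = 47.5.
This falls in the class [20, 25): L = 20, F = 45, f = 32, h = 5.
Median ≈ 20 + ((47.5 − 45) / 32) × 5 = 20.3906

20.391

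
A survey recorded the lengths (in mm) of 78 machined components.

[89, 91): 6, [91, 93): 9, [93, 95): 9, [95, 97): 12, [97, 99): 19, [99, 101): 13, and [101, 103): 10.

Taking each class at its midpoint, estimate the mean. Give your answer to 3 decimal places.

Midpoints: 90, 92, 94, 96, 98, 100, 102
Σfm = 6×90 + 9×92 + 9×94 + 12×96 + 19×98 + 13×100 + 10×102 = 7548
n = Σf = 78
Mean = 7548 / 78 = 96.7692

96.769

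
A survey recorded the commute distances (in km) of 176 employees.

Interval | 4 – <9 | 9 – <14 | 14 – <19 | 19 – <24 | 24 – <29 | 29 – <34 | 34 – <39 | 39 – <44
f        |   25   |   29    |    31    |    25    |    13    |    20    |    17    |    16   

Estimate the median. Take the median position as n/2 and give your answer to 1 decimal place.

19.6

Cumulative frequencies: 25, 54, 85, 110, 123, 143, 160, 176
n = 176; position = n/2 = 88.
This falls in the class 19 – <24: L = 19, F = 85, f = 25, h = 5.
Median ≈ 19 + ((88 − 85) / 25) × 5 = 19.6000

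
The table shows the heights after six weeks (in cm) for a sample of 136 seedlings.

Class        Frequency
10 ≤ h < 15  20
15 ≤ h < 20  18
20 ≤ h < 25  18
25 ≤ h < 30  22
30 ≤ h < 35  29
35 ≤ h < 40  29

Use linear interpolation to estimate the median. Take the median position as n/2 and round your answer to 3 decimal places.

Cumulative frequencies: 20, 38, 56, 78, 107, 136
n = 136; position = n/2 = 68.
This falls in the class 25 ≤ h < 30: L = 25, F = 56, f = 22, h = 5.
Median ≈ 25 + ((68 − 56) / 22) × 5 = 27.7273

27.727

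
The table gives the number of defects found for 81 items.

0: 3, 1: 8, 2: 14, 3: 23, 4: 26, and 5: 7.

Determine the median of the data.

Cumulative frequencies: 3, 11, 25, 48, 74, 81
n = 81, so the median is the value in position (n+1)/2 = 41.
Position 41 falls at value 3.

3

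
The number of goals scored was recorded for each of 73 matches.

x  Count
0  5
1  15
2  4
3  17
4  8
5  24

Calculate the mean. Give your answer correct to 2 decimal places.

Values: 0, 1, 2, 3, 4, 5
Σfx = 5×0 + 15×1 + 4×2 + 17×3 + 8×4 + 24×5 = 226
n = Σf = 73
Mean = 226 / 73 = 3.0959

3.10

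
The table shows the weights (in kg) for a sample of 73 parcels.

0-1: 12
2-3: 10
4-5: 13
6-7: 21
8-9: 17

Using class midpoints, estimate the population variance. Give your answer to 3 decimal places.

Midpoints: 0.5, 2.5, 4.5, 6.5, 8.5
n = 73, Σfm = 370.5, mean = 5.0753
Σfm² = 2444.25
Σf(m − x̄)² = Σfm² − (Σfm)²/n = 2444.25 − 370.5²/73 = 563.8356
Population variance = 563.8356 / 73 = 7.7238

7.724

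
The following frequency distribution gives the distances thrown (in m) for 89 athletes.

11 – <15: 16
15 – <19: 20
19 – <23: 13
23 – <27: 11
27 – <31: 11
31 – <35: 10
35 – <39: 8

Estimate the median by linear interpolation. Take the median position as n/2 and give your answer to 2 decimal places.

Cumulative frequencies: 16, 36, 49, 60, 71, 81, 89
n = 89; position = n/2 = 44.5.
This falls in the class 19 – <23: L = 19, F = 36, f = 13, h = 4.
Median ≈ 19 + ((44.5 − 36) / 13) × 4 = 21.6154

21.62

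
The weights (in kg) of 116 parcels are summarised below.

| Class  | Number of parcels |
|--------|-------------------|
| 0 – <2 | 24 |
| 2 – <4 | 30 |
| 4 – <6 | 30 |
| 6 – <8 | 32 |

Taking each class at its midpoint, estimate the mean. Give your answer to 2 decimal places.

4.21

Midpoints: 1, 3, 5, 7
Σfm = 24×1 + 30×3 + 30×5 + 32×7 = 488
n = Σf = 116
Mean = 488 / 116 = 4.2069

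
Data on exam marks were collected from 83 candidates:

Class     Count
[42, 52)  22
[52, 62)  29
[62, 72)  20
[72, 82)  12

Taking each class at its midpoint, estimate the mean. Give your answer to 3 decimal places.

59.651

Midpoints: 47, 57, 67, 77
Σfm = 22×47 + 29×57 + 20×67 + 12×77 = 4951
n = Σf = 83
Mean = 4951 / 83 = 59.6506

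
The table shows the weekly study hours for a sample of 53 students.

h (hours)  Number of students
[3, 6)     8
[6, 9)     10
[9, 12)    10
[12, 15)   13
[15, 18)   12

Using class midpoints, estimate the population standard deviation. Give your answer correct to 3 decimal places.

Midpoints: 4.5, 7.5, 10.5, 13.5, 16.5
n = 53, Σfm = 589.5, mean = 11.1226
Σfm² = 7463.25
Σf(m − x̄)² = Σfm² − (Σfm)²/n = 7463.25 − 589.5²/53 = 906.4528
Population variance = 906.4528 / 53 = 17.1029
Standard deviation = √17.1029 = 4.1356

4.136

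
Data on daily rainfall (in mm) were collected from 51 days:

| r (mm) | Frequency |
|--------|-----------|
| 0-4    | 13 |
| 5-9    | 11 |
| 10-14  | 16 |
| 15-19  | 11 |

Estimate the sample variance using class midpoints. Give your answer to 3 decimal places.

Midpoints: 2, 7, 12, 17
n = 51, Σfm = 482, mean = 9.4510
Σfm² = 6074
Σf(m − x̄)² = Σfm² − (Σfm)²/n = 6074 − 482²/51 = 1518.6275
Sample variance = 1518.6275 / 50 = 30.3725

30.373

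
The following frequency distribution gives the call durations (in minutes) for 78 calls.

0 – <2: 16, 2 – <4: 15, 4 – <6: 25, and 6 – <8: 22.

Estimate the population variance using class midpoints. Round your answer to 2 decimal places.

4.77

Midpoints: 1, 3, 5, 7
n = 78, Σfm = 340, mean = 4.3590
Σfm² = 1854
Σf(m − x̄)² = Σfm² − (Σfm)²/n = 1854 − 340²/78 = 371.9487
Population variance = 371.9487 / 78 = 4.7686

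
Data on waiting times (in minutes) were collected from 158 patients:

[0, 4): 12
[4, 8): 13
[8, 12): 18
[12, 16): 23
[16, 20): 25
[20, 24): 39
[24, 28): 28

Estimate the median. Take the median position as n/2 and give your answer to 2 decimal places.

Cumulative frequencies: 12, 25, 43, 66, 91, 130, 158
n = 158; position = n/2 = 79.
This falls in the class [16, 20): L = 16, F = 66, f = 25, h = 4.
Median ≈ 16 + ((79 − 66) / 25) × 4 = 18.0800

18.08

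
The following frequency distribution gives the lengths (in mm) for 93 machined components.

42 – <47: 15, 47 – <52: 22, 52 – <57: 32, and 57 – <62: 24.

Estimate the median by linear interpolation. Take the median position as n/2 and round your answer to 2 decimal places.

53.48

Cumulative frequencies: 15, 37, 69, 93
n = 93; position = n/2 = 46.5.
This falls in the class 52 – <57: L = 52, F = 37, f = 32, h = 5.
Median ≈ 52 + ((46.5 − 37) / 32) × 5 = 53.4844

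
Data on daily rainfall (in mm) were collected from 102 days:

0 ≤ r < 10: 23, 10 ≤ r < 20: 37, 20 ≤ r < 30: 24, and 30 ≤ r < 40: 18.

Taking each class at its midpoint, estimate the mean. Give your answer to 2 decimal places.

Midpoints: 5, 15, 25, 35
Σfm = 23×5 + 37×15 + 24×25 + 18×35 = 1900
n = Σf = 102
Mean = 1900 / 102 = 18.6275

18.63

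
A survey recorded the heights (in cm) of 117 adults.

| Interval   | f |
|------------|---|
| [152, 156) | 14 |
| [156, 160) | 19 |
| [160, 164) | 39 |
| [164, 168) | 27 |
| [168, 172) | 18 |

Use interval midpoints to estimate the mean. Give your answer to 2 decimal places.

Midpoints: 154, 158, 162, 166, 170
Σfm = 14×154 + 19×158 + 39×162 + 27×166 + 18×170 = 19018
n = Σf = 117
Mean = 19018 / 117 = 162.5470

162.55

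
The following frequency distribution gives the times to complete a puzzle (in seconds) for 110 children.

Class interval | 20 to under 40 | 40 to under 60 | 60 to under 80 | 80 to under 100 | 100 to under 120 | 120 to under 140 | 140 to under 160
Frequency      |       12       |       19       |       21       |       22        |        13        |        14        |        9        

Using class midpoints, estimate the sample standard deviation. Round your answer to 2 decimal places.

35.76

Midpoints: 30, 50, 70, 90, 110, 130, 150
n = 110, Σfm = 9360, mean = 85.0909
Σfm² = 935800
Σf(m − x̄)² = Σfm² − (Σfm)²/n = 935800 − 9360²/110 = 139349.0909
Sample variance = 139349.0909 / 109 = 1278.4320
Standard deviation = √1278.4320 = 35.7552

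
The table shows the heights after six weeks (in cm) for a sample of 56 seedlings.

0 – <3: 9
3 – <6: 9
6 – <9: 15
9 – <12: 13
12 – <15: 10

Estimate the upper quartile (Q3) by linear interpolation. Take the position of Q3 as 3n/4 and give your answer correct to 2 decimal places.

11.08

Cumulative frequencies: 9, 18, 33, 46, 56
n = 56; position = 3n/4 = 42.
This falls in the class 9 – <12: L = 9, F = 33, f = 13, h = 3.
Upper quartile ≈ 9 + ((42 − 33) / 13) × 3 = 11.0769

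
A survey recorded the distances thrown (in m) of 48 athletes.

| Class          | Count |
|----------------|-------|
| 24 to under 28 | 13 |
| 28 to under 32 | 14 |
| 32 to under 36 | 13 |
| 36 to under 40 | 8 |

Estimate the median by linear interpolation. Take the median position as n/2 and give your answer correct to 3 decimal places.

31.143

Cumulative frequencies: 13, 27, 40, 48
n = 48; position = n/2 = 24.
This falls in the class 28 to under 32: L = 28, F = 13, f = 14, h = 4.
Median ≈ 28 + ((24 − 13) / 14) × 4 = 31.1429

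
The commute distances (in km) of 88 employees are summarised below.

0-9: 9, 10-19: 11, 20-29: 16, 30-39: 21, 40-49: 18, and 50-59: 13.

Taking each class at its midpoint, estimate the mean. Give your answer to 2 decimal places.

Midpoints: 4.5, 14.5, 24.5, 34.5, 44.5, 54.5
Σfm = 9×4.5 + 11×14.5 + 16×24.5 + 21×34.5 + 18×44.5 + 13×54.5 = 2826
n = Σf = 88
Mean = 2826 / 88 = 32.1136

32.11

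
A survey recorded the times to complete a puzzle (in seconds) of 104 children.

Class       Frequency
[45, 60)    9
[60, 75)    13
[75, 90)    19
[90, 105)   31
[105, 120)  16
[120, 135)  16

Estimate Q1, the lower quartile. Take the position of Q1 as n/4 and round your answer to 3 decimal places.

78.158

Cumulative frequencies: 9, 22, 41, 72, 88, 104
n = 104; position = n/4 = 26.
This falls in the class [75, 90): L = 75, F = 22, f = 19, h = 15.
Lower quartile ≈ 75 + ((26 − 22) / 19) × 15 = 78.1579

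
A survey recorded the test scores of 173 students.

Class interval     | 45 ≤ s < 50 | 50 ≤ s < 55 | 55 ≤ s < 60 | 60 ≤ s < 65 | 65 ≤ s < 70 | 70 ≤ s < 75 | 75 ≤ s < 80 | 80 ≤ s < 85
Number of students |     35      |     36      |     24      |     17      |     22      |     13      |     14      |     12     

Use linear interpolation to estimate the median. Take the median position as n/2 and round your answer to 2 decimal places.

58.23

Cumulative frequencies: 35, 71, 95, 112, 134, 147, 161, 173
n = 173; position = n/2 = 86.5.
This falls in the class 55 ≤ s < 60: L = 55, F = 71, f = 24, h = 5.
Median ≈ 55 + ((86.5 − 71) / 24) × 5 = 58.2292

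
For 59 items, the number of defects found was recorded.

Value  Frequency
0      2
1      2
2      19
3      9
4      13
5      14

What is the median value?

3

Cumulative frequencies: 2, 4, 23, 32, 45, 59
n = 59, so the median is the value in position (n+1)/2 = 30.
Position 30 falls at value 3.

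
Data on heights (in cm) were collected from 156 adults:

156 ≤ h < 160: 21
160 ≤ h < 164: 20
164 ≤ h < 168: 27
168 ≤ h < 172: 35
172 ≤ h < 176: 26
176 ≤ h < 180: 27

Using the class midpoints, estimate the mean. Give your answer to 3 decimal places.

168.718

Midpoints: 158, 162, 166, 170, 174, 178
Σfm = 21×158 + 20×162 + 27×166 + 35×170 + 26×174 + 27×178 = 26320
n = Σf = 156
Mean = 26320 / 156 = 168.7179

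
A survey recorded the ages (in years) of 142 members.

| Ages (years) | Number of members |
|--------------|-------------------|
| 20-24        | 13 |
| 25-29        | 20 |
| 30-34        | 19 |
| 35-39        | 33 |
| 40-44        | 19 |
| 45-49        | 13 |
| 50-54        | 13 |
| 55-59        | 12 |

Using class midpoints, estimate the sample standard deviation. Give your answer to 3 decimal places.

10.209

Midpoints: 22, 27, 32, 37, 42, 47, 52, 57
n = 142, Σfm = 5424, mean = 38.1972
Σfm² = 221878
Σf(m − x̄)² = Σfm² − (Σfm)²/n = 221878 − 5424²/142 = 14696.4789
Sample variance = 14696.4789 / 141 = 104.2303
Standard deviation = √104.2303 = 10.2093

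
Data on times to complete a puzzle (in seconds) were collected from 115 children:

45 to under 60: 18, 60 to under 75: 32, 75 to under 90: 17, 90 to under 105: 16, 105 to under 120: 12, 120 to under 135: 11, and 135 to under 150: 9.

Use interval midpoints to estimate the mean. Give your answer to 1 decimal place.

87.8

Midpoints: 52.5, 67.5, 82.5, 97.5, 112.5, 127.5, 142.5
Σfm = 18×52.5 + 32×67.5 + 17×82.5 + 16×97.5 + 12×112.5 + 11×127.5 + 9×142.5 = 10102.5
n = Σf = 115
Mean = 10102.5 / 115 = 87.8478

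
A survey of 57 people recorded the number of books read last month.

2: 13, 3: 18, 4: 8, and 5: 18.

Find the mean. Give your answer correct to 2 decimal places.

3.54

Values: 2, 3, 4, 5
Σfx = 13×2 + 18×3 + 8×4 + 18×5 = 202
n = Σf = 57
Mean = 202 / 57 = 3.5439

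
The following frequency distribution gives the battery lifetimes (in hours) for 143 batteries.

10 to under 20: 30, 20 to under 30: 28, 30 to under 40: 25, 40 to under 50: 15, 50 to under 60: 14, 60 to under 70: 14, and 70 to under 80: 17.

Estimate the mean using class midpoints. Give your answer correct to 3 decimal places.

39.545

Midpoints: 15, 25, 35, 45, 55, 65, 75
Σfm = 30×15 + 28×25 + 25×35 + 15×45 + 14×55 + 14×65 + 17×75 = 5655
n = Σf = 143
Mean = 5655 / 143 = 39.5455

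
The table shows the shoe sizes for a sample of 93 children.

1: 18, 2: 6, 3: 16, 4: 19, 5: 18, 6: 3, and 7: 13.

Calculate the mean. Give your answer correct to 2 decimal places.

3.80

Values: 1, 2, 3, 4, 5, 6, 7
Σfx = 18×1 + 6×2 + 16×3 + 19×4 + 18×5 + 3×6 + 13×7 = 353
n = Σf = 93
Mean = 353 / 93 = 3.7957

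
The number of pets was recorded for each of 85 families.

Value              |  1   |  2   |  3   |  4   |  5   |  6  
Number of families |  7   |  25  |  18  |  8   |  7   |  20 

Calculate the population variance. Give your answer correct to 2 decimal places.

2.91

Values: 1, 2, 3, 4, 5, 6
n = 85, Σfx = 298, mean = 3.5059
Σfx² = 1292
Σf(x − x̄)² = Σfx² − (Σfx)²/n = 1292 − 298²/85 = 247.2471
Population variance = 247.2471 / 85 = 2.9088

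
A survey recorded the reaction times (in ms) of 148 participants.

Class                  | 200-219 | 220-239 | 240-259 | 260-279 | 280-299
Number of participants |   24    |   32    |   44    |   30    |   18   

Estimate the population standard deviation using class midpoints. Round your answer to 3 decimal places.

24.860

Midpoints: 209.5, 229.5, 249.5, 269.5, 289.5
n = 148, Σfm = 36646, mean = 247.6081
Σfm² = 9165317
Σf(m − x̄)² = Σfm² − (Σfm)²/n = 9165317 − 36646²/148 = 91470.2703
Population variance = 91470.2703 / 148 = 618.0424
Standard deviation = √618.0424 = 24.8605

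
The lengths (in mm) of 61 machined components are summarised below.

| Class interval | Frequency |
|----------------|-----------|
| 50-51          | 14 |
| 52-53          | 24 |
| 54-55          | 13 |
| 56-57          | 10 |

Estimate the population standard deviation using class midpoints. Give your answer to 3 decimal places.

2.001

Midpoints: 50.5, 52.5, 54.5, 56.5
n = 61, Σfm = 3240.5, mean = 53.1230
Σfm² = 172389.25
Σf(m − x̄)² = Σfm² − (Σfm)²/n = 172389.25 − 3240.5²/61 = 244.3279
Population variance = 244.3279 / 61 = 4.0054
Standard deviation = √4.0054 = 2.0013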